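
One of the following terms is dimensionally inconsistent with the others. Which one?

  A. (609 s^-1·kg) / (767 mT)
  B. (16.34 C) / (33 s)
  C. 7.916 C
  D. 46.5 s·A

B.

Dimensions:
  A. [kg·s⁻¹] / [kg·s⁻²·A⁻¹] = s·A
  B. [s·A] / [s] = A
  C. C = s·A
  D. A·s = s·A
All reduce to s·A except B., which is A.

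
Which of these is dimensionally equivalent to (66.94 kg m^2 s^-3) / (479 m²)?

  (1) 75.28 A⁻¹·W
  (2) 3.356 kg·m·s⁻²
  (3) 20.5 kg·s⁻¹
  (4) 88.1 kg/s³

Reference: [kg·m²·s⁻³] / [m²] = kg·s⁻³.
Each option:
  (1) W·A⁻¹ = J·s⁻¹·A⁻¹ = kg·m²·s⁻³·A⁻¹
  (2) kg·m·s⁻²
  (3) kg·s⁻¹
  (4) kg·s⁻³  ← same
Only (4) matches kg·s⁻³.

(4)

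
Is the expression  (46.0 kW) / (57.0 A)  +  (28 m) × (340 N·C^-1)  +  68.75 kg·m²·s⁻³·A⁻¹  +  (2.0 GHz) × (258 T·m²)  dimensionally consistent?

Yes

Dimensions:
  (46.0 kW) / (57.0 A):  [kg·m²·s⁻³] / [A] = kg·m²·s⁻³·A⁻¹
  (28 m) × (340 N·C^-1):  [m] · [kg·m·s⁻³·A⁻¹] = kg·m²·s⁻³·A⁻¹
  68.75 kg·m²·s⁻³·A⁻¹:  kg·m²·s⁻³·A⁻¹
  (2.0 GHz) × (258 T·m²):  [s⁻¹] · [kg·m²·s⁻²·A⁻¹] = kg·m²·s⁻³·A⁻¹
Every term reduces to kg·m²·s⁻³·A⁻¹.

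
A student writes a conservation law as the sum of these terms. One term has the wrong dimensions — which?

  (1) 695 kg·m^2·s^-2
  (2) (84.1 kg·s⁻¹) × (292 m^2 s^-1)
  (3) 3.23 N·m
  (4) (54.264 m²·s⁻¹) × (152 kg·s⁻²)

In SI base units:
  (1) kg·m²·s⁻²
  (2) [kg·s⁻¹] · [m²·s⁻¹] = kg·m²·s⁻²
  (3) N·m = kg·m·s⁻²·m = kg·m²·s⁻²
  (4) [m²·s⁻¹] · [kg·s⁻²] = kg·m²·s⁻³
All reduce to kg·m²·s⁻² except (4), which is kg·m²·s⁻³.

(4)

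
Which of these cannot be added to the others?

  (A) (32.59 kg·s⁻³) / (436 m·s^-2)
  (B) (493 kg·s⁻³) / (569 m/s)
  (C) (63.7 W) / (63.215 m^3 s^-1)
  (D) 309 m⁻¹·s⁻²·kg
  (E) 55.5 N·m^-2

(A)

Expand each in SI base units:
  (A) [kg·s⁻³] / [m·s⁻²] = kg·m⁻¹·s⁻¹
  (B) [kg·s⁻³] / [m·s⁻¹] = kg·m⁻¹·s⁻²
  (C) [kg·m²·s⁻³] / [m³·s⁻¹] = kg·m⁻¹·s⁻²
  (D) kg·m⁻¹·s⁻²
  (E) N·m⁻² = kg·m·s⁻²·m⁻² = kg·m⁻¹·s⁻²
All reduce to kg·m⁻¹·s⁻² except (A), which is kg·m⁻¹·s⁻¹.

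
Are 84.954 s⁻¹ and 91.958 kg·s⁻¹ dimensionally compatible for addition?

Expand each in SI base units:
  84.954 s⁻¹:  s⁻¹
  91.958 kg·s⁻¹:  kg·s⁻¹
s⁻¹ ≠ kg·s⁻¹, so they cannot be added.

No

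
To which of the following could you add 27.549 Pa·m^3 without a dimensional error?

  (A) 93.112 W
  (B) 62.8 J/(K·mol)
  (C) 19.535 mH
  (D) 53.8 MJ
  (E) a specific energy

Reference: Pa·m³ = N·m⁻²·m³ = kg·m²·s⁻².
Each option:
  (A) W = J·s⁻¹ = kg·m²·s⁻³
  (B) J·mol⁻¹·K⁻¹ = N·m·mol⁻¹·K⁻¹ = kg·m²·s⁻²·K⁻¹·mol⁻¹
  (C) H = V·s·A⁻¹ = kg·m²·s⁻²·A⁻²
  (D) J = N·m = kg·m²·s⁻²  ← same
  (E) [specific energy] = m²·s⁻²
Only (D) matches kg·m²·s⁻².

(D)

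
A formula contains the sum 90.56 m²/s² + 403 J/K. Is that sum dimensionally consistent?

Reduce each to base SI dimensions:
  90.56 m²/s²:  m²·s⁻²
  403 J/K:  J·K⁻¹ = N·m·K⁻¹ = kg·m²·s⁻²·K⁻¹
m²·s⁻² ≠ kg·m²·s⁻²·K⁻¹, so they cannot be added.

No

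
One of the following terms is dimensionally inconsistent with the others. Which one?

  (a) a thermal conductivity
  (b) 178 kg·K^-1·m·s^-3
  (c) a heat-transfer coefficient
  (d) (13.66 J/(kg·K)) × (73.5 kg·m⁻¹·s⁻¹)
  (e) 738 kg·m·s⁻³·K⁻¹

Work out the base dimensions of each:
  (a) [thermal conductivity] = kg·m·s⁻³·K⁻¹
  (b) kg·m·s⁻³·K⁻¹
  (c) [heat-transfer coefficient] = kg·s⁻³·K⁻¹
  (d) [m²·s⁻²·K⁻¹] · [kg·m⁻¹·s⁻¹] = kg·m·s⁻³·K⁻¹
  (e) kg·m·s⁻³·K⁻¹
All reduce to kg·m·s⁻³·K⁻¹ except (c), which is kg·s⁻³·K⁻¹.

(c)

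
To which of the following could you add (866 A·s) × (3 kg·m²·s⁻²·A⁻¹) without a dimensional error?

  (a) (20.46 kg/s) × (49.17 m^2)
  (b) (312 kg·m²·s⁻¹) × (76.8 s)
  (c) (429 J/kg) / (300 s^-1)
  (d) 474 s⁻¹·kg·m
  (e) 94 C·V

Reference: [s·A] · [kg·m²·s⁻²·A⁻¹] = kg·m²·s⁻¹.
Each option:
  (a) [kg·s⁻¹] · [m²] = kg·m²·s⁻¹  ← same
  (b) [kg·m²·s⁻¹] · [s] = kg·m²
  (c) [m²·s⁻²] / [s⁻¹] = m²·s⁻¹
  (d) kg·m·s⁻¹
  (e) C·V = s·A·J·C⁻¹ = kg·m²·s⁻²
Only (a) matches kg·m²·s⁻¹.

(a)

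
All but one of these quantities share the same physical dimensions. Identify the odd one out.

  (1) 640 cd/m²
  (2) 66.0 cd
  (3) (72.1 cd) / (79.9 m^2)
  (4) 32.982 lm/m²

Expand each in SI base units:
  (1) cd·m⁻² = m⁻²·cd
  (2) cd
  (3) [cd] / [m²] = m⁻²·cd
  (4) lm·m⁻² = cd·m⁻² = m⁻²·cd
All reduce to m⁻²·cd except (2), which is cd.

(2)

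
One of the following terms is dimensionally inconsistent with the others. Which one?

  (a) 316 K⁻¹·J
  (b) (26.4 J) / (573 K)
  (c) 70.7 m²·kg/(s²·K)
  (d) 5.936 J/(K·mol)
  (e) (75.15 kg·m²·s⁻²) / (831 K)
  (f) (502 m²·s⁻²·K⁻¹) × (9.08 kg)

Reduce each to base SI dimensions:
  (a) J·K⁻¹ = N·m·K⁻¹ = kg·m²·s⁻²·K⁻¹
  (b) [kg·m²·s⁻²] / [K] = kg·m²·s⁻²·K⁻¹
  (c) kg·m²·s⁻²·K⁻¹
  (d) J·mol⁻¹·K⁻¹ = N·m·mol⁻¹·K⁻¹ = kg·m²·s⁻²·K⁻¹·mol⁻¹
  (e) [kg·m²·s⁻²] / [K] = kg·m²·s⁻²·K⁻¹
  (f) [m²·s⁻²·K⁻¹] · [kg] = kg·m²·s⁻²·K⁻¹
All reduce to kg·m²·s⁻²·K⁻¹ except (d), which is kg·m²·s⁻²·K⁻¹·mol⁻¹.

(d)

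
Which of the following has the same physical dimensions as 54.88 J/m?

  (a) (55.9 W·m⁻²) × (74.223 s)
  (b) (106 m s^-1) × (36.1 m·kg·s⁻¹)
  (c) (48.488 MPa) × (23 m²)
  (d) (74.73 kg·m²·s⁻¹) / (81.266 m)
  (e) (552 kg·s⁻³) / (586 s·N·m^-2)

Reference: J·m⁻¹ = N·m·m⁻¹ = kg·m·s⁻².
Each option:
  (a) [kg·s⁻³] · [s] = kg·s⁻²
  (b) [m·s⁻¹] · [kg·m·s⁻¹] = kg·m²·s⁻²
  (c) [kg·m⁻¹·s⁻²] · [m²] = kg·m·s⁻²  ← same
  (d) [kg·m²·s⁻¹] / [m] = kg·m·s⁻¹
  (e) [kg·s⁻³] / [kg·m⁻¹·s⁻¹] = m·s⁻²
Only (c) matches kg·m·s⁻².

(c)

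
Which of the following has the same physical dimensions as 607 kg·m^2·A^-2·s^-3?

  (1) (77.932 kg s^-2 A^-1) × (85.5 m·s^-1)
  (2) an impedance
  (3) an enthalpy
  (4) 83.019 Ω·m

Reference: kg·m²·s⁻³·A⁻².
Each option:
  (1) [kg·s⁻²·A⁻¹] · [m·s⁻¹] = kg·m·s⁻³·A⁻¹
  (2) [impedance] = kg·m²·s⁻³·A⁻²  ← same
  (3) [enthalpy] = kg·m²·s⁻²
  (4) Ω·m = V·A⁻¹·m = kg·m³·s⁻³·A⁻²
Only (2) matches kg·m²·s⁻³·A⁻².

(2)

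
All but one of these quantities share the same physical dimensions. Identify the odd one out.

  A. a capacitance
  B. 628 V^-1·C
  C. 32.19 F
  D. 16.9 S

Dimensions:
  A. [capacitance] = kg⁻¹·m⁻²·s⁴·A²
  B. C·V⁻¹ = s·A·(J·C⁻¹)⁻¹ = kg⁻¹·m⁻²·s⁴·A²
  C. F = C·V⁻¹ = kg⁻¹·m⁻²·s⁴·A²
  D. S = Ω⁻¹ = kg⁻¹·m⁻²·s³·A²
All reduce to kg⁻¹·m⁻²·s⁴·A² except D., which is kg⁻¹·m⁻²·s³·A².

D.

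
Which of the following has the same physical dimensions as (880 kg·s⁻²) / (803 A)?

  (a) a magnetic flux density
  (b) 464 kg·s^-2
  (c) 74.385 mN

(a)

Reference: [kg·s⁻²] / [A] = kg·s⁻²·A⁻¹.
Each option:
  (a) [magnetic flux density] = kg·s⁻²·A⁻¹  ← same
  (b) kg·s⁻²
  (c) N = kg·m·s⁻²
Only (a) matches kg·s⁻²·A⁻¹.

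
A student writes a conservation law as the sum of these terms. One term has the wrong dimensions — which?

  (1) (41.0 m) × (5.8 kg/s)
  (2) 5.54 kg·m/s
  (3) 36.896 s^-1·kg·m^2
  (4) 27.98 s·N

(3)

Work out the base dimensions of each:
  (1) [m] · [kg·s⁻¹] = kg·m·s⁻¹
  (2) kg·m·s⁻¹
  (3) kg·m²·s⁻¹
  (4) N·s = kg·m·s⁻²·s = kg·m·s⁻¹
All reduce to kg·m·s⁻¹ except (3), which is kg·m²·s⁻¹.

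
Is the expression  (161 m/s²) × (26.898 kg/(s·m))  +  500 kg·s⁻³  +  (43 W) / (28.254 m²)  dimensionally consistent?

Yes

Expand each in SI base units:
  (161 m/s²) × (26.898 kg/(s·m)):  [m·s⁻²] · [kg·m⁻¹·s⁻¹] = kg·s⁻³
  500 kg·s⁻³:  kg·s⁻³
  (43 W) / (28.254 m²):  [kg·m²·s⁻³] / [m²] = kg·s⁻³
Every term reduces to kg·s⁻³.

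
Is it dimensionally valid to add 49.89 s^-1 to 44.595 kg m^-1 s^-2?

No

Reduce each to base SI dimensions:
  49.89 s^-1:  s⁻¹
  44.595 kg m^-1 s^-2:  kg·m⁻¹·s⁻²
s⁻¹ ≠ kg·m⁻¹·s⁻², so they cannot be added.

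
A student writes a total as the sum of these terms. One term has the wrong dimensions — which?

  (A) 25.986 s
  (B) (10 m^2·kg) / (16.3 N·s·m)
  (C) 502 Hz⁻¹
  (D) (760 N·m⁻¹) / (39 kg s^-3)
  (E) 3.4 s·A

Work out the base dimensions of each:
  (A) s
  (B) [kg·m²] / [kg·m²·s⁻¹] = s
  (C) Hz⁻¹ = (s⁻¹)⁻¹ = s
  (D) [kg·s⁻²] / [kg·s⁻³] = s
  (E) A·s = s·A
All reduce to s except (E), which is s·A.

(E)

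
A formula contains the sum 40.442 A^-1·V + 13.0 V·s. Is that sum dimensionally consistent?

In SI base units:
  40.442 A^-1·V:  V·A⁻¹ = J·C⁻¹·A⁻¹ = kg·m²·s⁻³·A⁻²
  13.0 V·s:  V·s = J·C⁻¹·s = kg·m²·s⁻²·A⁻¹
kg·m²·s⁻³·A⁻² ≠ kg·m²·s⁻²·A⁻¹, so they cannot be added.

No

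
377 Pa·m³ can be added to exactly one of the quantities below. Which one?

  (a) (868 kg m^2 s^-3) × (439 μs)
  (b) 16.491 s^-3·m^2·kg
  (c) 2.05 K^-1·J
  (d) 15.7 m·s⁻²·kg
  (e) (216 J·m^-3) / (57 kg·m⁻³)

(a)

Reference: Pa·m³ = N·m⁻²·m³ = kg·m²·s⁻².
Each option:
  (a) [kg·m²·s⁻³] · [s] = kg·m²·s⁻²  ← same
  (b) kg·m²·s⁻³
  (c) J·K⁻¹ = N·m·K⁻¹ = kg·m²·s⁻²·K⁻¹
  (d) kg·m·s⁻²
  (e) [kg·m⁻¹·s⁻²] / [kg·m⁻³] = m²·s⁻²
Only (a) matches kg·m²·s⁻².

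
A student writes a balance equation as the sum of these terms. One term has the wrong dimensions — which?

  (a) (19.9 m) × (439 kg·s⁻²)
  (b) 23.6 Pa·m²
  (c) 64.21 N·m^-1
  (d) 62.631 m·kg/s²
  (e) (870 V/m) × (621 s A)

In SI base units:
  (a) [m] · [kg·s⁻²] = kg·m·s⁻²
  (b) Pa·m² = N·m⁻²·m² = kg·m·s⁻²
  (c) N·m⁻¹ = kg·m·s⁻²·m⁻¹ = kg·s⁻²
  (d) kg·m·s⁻²
  (e) [kg·m·s⁻³·A⁻¹] · [s·A] = kg·m·s⁻²
All reduce to kg·m·s⁻² except (c), which is kg·s⁻².

(c)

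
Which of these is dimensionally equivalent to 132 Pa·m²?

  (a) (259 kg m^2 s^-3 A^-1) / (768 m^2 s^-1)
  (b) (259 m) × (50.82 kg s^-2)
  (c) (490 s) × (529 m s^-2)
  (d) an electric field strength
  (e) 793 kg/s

(b)

Reference: Pa·m² = N·m⁻²·m² = kg·m·s⁻².
Each option:
  (a) [kg·m²·s⁻³·A⁻¹] / [m²·s⁻¹] = kg·s⁻²·A⁻¹
  (b) [m] · [kg·s⁻²] = kg·m·s⁻²  ← same
  (c) [s] · [m·s⁻²] = m·s⁻¹
  (d) [electric field strength] = kg·m·s⁻³·A⁻¹
  (e) kg·s⁻¹
Only (b) matches kg·m·s⁻².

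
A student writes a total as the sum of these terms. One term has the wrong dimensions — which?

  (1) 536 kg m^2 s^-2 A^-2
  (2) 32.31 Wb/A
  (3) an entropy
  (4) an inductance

Dimensions:
  (1) kg·m²·s⁻²·A⁻²
  (2) Wb·A⁻¹ = V·s·A⁻¹ = kg·m²·s⁻²·A⁻²
  (3) [entropy] = kg·m²·s⁻²·K⁻¹
  (4) [inductance] = kg·m²·s⁻²·A⁻²
All reduce to kg·m²·s⁻²·A⁻² except (3), which is kg·m²·s⁻²·K⁻¹.

(3)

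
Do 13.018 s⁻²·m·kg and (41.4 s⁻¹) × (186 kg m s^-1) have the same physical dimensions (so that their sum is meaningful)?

Yes

Reduce each to base SI dimensions:
  13.018 s⁻²·m·kg:  kg·m·s⁻²
  (41.4 s⁻¹) × (186 kg m s^-1):  [s⁻¹] · [kg·m·s⁻¹] = kg·m·s⁻²
Both are kg·m·s⁻², so they have the same dimensions and can be added.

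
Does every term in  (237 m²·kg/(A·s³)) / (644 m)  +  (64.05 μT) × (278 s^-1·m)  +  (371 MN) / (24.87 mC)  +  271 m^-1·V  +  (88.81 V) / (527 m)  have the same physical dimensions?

In SI base units:
  (237 m²·kg/(A·s³)) / (644 m):  [kg·m²·s⁻³·A⁻¹] / [m] = kg·m·s⁻³·A⁻¹
  (64.05 μT) × (278 s^-1·m):  [kg·s⁻²·A⁻¹] · [m·s⁻¹] = kg·m·s⁻³·A⁻¹
  (371 MN) / (24.87 mC):  [kg·m·s⁻²] / [s·A] = kg·m·s⁻³·A⁻¹
  271 m^-1·V:  V·m⁻¹ = J·C⁻¹·m⁻¹ = kg·m·s⁻³·A⁻¹
  (88.81 V) / (527 m):  [kg·m²·s⁻³·A⁻¹] / [m] = kg·m·s⁻³·A⁻¹
Every term reduces to kg·m·s⁻³·A⁻¹.

Yes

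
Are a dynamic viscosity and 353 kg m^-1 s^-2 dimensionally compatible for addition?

No

Dimensions:
  a dynamic viscosity:  [dynamic viscosity] = kg·m⁻¹·s⁻¹
  353 kg m^-1 s^-2:  kg·m⁻¹·s⁻²
kg·m⁻¹·s⁻¹ ≠ kg·m⁻¹·s⁻², so they cannot be added.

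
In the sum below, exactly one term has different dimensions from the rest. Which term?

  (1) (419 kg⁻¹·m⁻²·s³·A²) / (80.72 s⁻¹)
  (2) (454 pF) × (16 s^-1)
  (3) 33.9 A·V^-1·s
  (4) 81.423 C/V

(2)

Reduce each to base SI dimensions:
  (1) [kg⁻¹·m⁻²·s³·A²] / [s⁻¹] = kg⁻¹·m⁻²·s⁴·A²
  (2) [kg⁻¹·m⁻²·s⁴·A²] · [s⁻¹] = kg⁻¹·m⁻²·s³·A²
  (3) A·s·V⁻¹ = A·s·(J·C⁻¹)⁻¹ = kg⁻¹·m⁻²·s⁴·A²
  (4) C·V⁻¹ = s·A·(J·C⁻¹)⁻¹ = kg⁻¹·m⁻²·s⁴·A²
All reduce to kg⁻¹·m⁻²·s⁴·A² except (2), which is kg⁻¹·m⁻²·s³·A².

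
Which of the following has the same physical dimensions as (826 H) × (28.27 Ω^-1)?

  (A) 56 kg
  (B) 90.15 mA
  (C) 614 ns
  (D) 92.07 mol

(C)

Reference: [kg·m²·s⁻²·A⁻²] · [kg⁻¹·m⁻²·s³·A²] = s.
Each option:
  (A) kg
  (B) A
  (C) s  ← same
  (D) mol
Only (C) matches s.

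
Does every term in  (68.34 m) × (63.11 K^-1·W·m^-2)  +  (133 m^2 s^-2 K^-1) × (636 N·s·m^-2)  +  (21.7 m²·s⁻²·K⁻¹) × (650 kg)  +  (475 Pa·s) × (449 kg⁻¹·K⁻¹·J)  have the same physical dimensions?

No

In SI base units:
  (68.34 m) × (63.11 K^-1·W·m^-2):  [m] · [kg·s⁻³·K⁻¹] = kg·m·s⁻³·K⁻¹
  (133 m^2 s^-2 K^-1) × (636 N·s·m^-2):  [m²·s⁻²·K⁻¹] · [kg·m⁻¹·s⁻¹] = kg·m·s⁻³·K⁻¹
  (21.7 m²·s⁻²·K⁻¹) × (650 kg):  [m²·s⁻²·K⁻¹] · [kg] = kg·m²·s⁻²·K⁻¹
  (475 Pa·s) × (449 kg⁻¹·K⁻¹·J):  [kg·m⁻¹·s⁻¹] · [m²·s⁻²·K⁻¹] = kg·m·s⁻³·K⁻¹
The terms do not share a single dimension (kg·m²·s⁻²·K⁻¹ vs kg·m·s⁻³·K⁻¹).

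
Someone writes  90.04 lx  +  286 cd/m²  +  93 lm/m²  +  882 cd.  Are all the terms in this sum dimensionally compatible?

No

In SI base units:
  90.04 lx:  lx = lm·m⁻² = m⁻²·cd
  286 cd/m²:  cd·m⁻² = m⁻²·cd
  93 lm/m²:  lm·m⁻² = cd·m⁻² = m⁻²·cd
  882 cd:  cd
The terms do not share a single dimension (cd vs m⁻²·cd).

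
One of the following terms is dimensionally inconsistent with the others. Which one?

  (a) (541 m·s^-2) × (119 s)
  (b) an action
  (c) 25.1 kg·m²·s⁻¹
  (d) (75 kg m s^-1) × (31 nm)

Work out the base dimensions of each:
  (a) [m·s⁻²] · [s] = m·s⁻¹
  (b) [action] = kg·m²·s⁻¹
  (c) kg·m²·s⁻¹
  (d) [kg·m·s⁻¹] · [m] = kg·m²·s⁻¹
All reduce to kg·m²·s⁻¹ except (a), which is m·s⁻¹.

(a)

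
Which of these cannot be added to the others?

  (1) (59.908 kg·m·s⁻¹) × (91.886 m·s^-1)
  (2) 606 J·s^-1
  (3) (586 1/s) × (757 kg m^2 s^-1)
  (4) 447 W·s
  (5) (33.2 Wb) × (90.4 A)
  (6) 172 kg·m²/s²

Expand each in SI base units:
  (1) [kg·m·s⁻¹] · [m·s⁻¹] = kg·m²·s⁻²
  (2) J·s⁻¹ = N·m·s⁻¹ = kg·m²·s⁻³
  (3) [s⁻¹] · [kg·m²·s⁻¹] = kg·m²·s⁻²
  (4) W·s = J·s⁻¹·s = kg·m²·s⁻²
  (5) [kg·m²·s⁻²·A⁻¹] · [A] = kg·m²·s⁻²
  (6) kg·m²·s⁻²
All reduce to kg·m²·s⁻² except (2), which is kg·m²·s⁻³.

(2)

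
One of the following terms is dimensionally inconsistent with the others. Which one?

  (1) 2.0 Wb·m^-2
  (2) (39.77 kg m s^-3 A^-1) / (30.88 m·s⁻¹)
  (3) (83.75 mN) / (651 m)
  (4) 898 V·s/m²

Work out the base dimensions of each:
  (1) Wb·m⁻² = V·s·m⁻² = kg·s⁻²·A⁻¹
  (2) [kg·m·s⁻³·A⁻¹] / [m·s⁻¹] = kg·s⁻²·A⁻¹
  (3) [kg·m·s⁻²] / [m] = kg·s⁻²
  (4) V·s·m⁻² = J·C⁻¹·s·m⁻² = kg·s⁻²·A⁻¹
All reduce to kg·s⁻²·A⁻¹ except (3), which is kg·s⁻².

(3)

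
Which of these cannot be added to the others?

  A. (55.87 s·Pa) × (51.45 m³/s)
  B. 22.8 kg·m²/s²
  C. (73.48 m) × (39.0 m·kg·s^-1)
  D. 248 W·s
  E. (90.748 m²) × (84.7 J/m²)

C.

Work out the base dimensions of each:
  A. [kg·m⁻¹·s⁻¹] · [m³·s⁻¹] = kg·m²·s⁻²
  B. kg·m²·s⁻²
  C. [m] · [kg·m·s⁻¹] = kg·m²·s⁻¹
  D. W·s = J·s⁻¹·s = kg·m²·s⁻²
  E. [m²] · [kg·s⁻²] = kg·m²·s⁻²
All reduce to kg·m²·s⁻² except C., which is kg·m²·s⁻¹.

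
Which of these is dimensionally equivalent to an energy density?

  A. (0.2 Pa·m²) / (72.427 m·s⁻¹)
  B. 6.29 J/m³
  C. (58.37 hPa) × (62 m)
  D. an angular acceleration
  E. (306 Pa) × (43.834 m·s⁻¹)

Reference: [energy density] = kg·m⁻¹·s⁻².
Each option:
  A. [kg·m·s⁻²] / [m·s⁻¹] = kg·s⁻¹
  B. J·m⁻³ = N·m·m⁻³ = kg·m⁻¹·s⁻²  ← same
  C. [kg·m⁻¹·s⁻²] · [m] = kg·s⁻²
  D. [angular acceleration] = s⁻²
  E. [kg·m⁻¹·s⁻²] · [m·s⁻¹] = kg·s⁻³
Only B. matches kg·m⁻¹·s⁻².

B.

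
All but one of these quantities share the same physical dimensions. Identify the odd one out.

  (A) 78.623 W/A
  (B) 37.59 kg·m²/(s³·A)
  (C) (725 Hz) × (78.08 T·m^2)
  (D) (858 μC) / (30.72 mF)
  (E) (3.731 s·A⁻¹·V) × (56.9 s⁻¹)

(E)

Work out the base dimensions of each:
  (A) W·A⁻¹ = J·s⁻¹·A⁻¹ = kg·m²·s⁻³·A⁻¹
  (B) kg·m²·s⁻³·A⁻¹
  (C) [s⁻¹] · [kg·m²·s⁻²·A⁻¹] = kg·m²·s⁻³·A⁻¹
  (D) [s·A] / [kg⁻¹·m⁻²·s⁴·A²] = kg·m²·s⁻³·A⁻¹
  (E) [kg·m²·s⁻²·A⁻²] · [s⁻¹] = kg·m²·s⁻³·A⁻²
All reduce to kg·m²·s⁻³·A⁻¹ except (E), which is kg·m²·s⁻³·A⁻².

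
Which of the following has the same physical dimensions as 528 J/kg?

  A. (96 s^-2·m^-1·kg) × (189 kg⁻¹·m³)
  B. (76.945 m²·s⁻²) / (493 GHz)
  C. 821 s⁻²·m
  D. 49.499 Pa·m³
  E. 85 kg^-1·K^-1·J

A.

Reference: J·kg⁻¹ = N·m·kg⁻¹ = m²·s⁻².
Each option:
  A. [kg·m⁻¹·s⁻²] · [kg⁻¹·m³] = m²·s⁻²  ← same
  B. [m²·s⁻²] / [s⁻¹] = m²·s⁻¹
  C. m·s⁻²
  D. Pa·m³ = N·m⁻²·m³ = kg·m²·s⁻²
  E. J·kg⁻¹·K⁻¹ = N·m·kg⁻¹·K⁻¹ = m²·s⁻²·K⁻¹
Only A. matches m²·s⁻².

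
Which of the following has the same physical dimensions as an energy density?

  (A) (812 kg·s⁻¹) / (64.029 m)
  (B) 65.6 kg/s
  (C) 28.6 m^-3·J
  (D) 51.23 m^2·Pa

Reference: [energy density] = kg·m⁻¹·s⁻².
Each option:
  (A) [kg·s⁻¹] / [m] = kg·m⁻¹·s⁻¹
  (B) kg·s⁻¹
  (C) J·m⁻³ = N·m·m⁻³ = kg·m⁻¹·s⁻²  ← same
  (D) Pa·m² = N·m⁻²·m² = kg·m·s⁻²
Only (C) matches kg·m⁻¹·s⁻².

(C)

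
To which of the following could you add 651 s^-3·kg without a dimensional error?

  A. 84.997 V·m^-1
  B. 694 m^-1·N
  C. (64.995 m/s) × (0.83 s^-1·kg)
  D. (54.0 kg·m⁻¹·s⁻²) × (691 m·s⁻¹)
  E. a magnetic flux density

Reference: kg·s⁻³.
Each option:
  A. V·m⁻¹ = J·C⁻¹·m⁻¹ = kg·m·s⁻³·A⁻¹
  B. N·m⁻¹ = kg·m·s⁻²·m⁻¹ = kg·s⁻²
  C. [m·s⁻¹] · [kg·s⁻¹] = kg·m·s⁻²
  D. [kg·m⁻¹·s⁻²] · [m·s⁻¹] = kg·s⁻³  ← same
  E. [magnetic flux density] = kg·s⁻²·A⁻¹
Only D. matches kg·s⁻³.

D.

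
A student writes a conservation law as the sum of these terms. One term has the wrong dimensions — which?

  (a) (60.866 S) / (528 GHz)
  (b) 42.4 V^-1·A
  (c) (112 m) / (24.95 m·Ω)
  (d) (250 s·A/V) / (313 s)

Expand each in SI base units:
  (a) [kg⁻¹·m⁻²·s³·A²] / [s⁻¹] = kg⁻¹·m⁻²·s⁴·A²
  (b) A·V⁻¹ = A·(J·C⁻¹)⁻¹ = kg⁻¹·m⁻²·s³·A²
  (c) [m] / [kg·m³·s⁻³·A⁻²] = kg⁻¹·m⁻²·s³·A²
  (d) [kg⁻¹·m⁻²·s⁴·A²] / [s] = kg⁻¹·m⁻²·s³·A²
All reduce to kg⁻¹·m⁻²·s³·A² except (a), which is kg⁻¹·m⁻²·s⁴·A².

(a)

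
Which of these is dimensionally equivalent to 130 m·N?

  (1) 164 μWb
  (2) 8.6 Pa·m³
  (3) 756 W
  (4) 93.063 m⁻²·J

(2)

Reference: N·m = kg·m·s⁻²·m = kg·m²·s⁻².
Each option:
  (1) Wb = V·s = kg·m²·s⁻²·A⁻¹
  (2) Pa·m³ = N·m⁻²·m³ = kg·m²·s⁻²  ← same
  (3) W = J·s⁻¹ = kg·m²·s⁻³
  (4) J·m⁻² = N·m·m⁻² = kg·s⁻²
Only (2) matches kg·m²·s⁻².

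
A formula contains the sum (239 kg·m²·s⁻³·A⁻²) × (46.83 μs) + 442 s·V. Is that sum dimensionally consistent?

In SI base units:
  (239 kg·m²·s⁻³·A⁻²) × (46.83 μs):  [kg·m²·s⁻³·A⁻²] · [s] = kg·m²·s⁻²·A⁻²
  442 s·V:  V·s = J·C⁻¹·s = kg·m²·s⁻²·A⁻¹
kg·m²·s⁻²·A⁻² ≠ kg·m²·s⁻²·A⁻¹, so they cannot be added.

No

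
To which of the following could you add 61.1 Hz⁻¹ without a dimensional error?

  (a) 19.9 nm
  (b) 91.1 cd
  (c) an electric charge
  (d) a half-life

Reference: Hz⁻¹ = (s⁻¹)⁻¹ = s.
Each option:
  (a) m
  (b) cd
  (c) [electric charge] = s·A
  (d) [half-life] = s  ← same
Only (d) matches s.

(d)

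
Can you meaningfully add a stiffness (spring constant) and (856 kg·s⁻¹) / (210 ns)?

Expand each in SI base units:
  a stiffness (spring constant):  [stiffness (spring constant)] = kg·s⁻²
  (856 kg·s⁻¹) / (210 ns):  [kg·s⁻¹] / [s] = kg·s⁻²
Both are kg·s⁻², so they have the same dimensions and can be added.

Yes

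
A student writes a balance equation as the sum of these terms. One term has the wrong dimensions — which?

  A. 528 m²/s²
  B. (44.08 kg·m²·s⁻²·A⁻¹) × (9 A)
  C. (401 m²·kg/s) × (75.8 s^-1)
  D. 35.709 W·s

Expand each in SI base units:
  A. m²·s⁻²
  B. [kg·m²·s⁻²·A⁻¹] · [A] = kg·m²·s⁻²
  C. [kg·m²·s⁻¹] · [s⁻¹] = kg·m²·s⁻²
  D. W·s = J·s⁻¹·s = kg·m²·s⁻²
All reduce to kg·m²·s⁻² except A., which is m²·s⁻².

A.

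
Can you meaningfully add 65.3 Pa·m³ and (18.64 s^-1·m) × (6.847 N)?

Expand each in SI base units:
  65.3 Pa·m³:  Pa·m³ = N·m⁻²·m³ = kg·m²·s⁻²
  (18.64 s^-1·m) × (6.847 N):  [m·s⁻¹] · [kg·m·s⁻²] = kg·m²·s⁻³
kg·m²·s⁻² ≠ kg·m²·s⁻³, so they cannot be added.

No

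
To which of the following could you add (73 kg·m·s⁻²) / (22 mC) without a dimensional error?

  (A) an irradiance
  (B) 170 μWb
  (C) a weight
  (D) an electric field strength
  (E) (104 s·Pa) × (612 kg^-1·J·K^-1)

(D)

Reference: [kg·m·s⁻²] / [s·A] = kg·m·s⁻³·A⁻¹.
Each option:
  (A) [irradiance] = kg·s⁻³
  (B) Wb = V·s = kg·m²·s⁻²·A⁻¹
  (C) [weight] = kg·m·s⁻²
  (D) [electric field strength] = kg·m·s⁻³·A⁻¹  ← same
  (E) [kg·m⁻¹·s⁻¹] · [m²·s⁻²·K⁻¹] = kg·m·s⁻³·K⁻¹
Only (D) matches kg·m·s⁻³·A⁻¹.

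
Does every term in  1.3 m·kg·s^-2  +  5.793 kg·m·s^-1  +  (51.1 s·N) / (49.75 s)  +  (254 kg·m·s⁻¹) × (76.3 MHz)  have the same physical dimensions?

No

In SI base units:
  1.3 m·kg·s^-2:  kg·m·s⁻²
  5.793 kg·m·s^-1:  kg·m·s⁻¹
  (51.1 s·N) / (49.75 s):  [kg·m·s⁻¹] / [s] = kg·m·s⁻²
  (254 kg·m·s⁻¹) × (76.3 MHz):  [kg·m·s⁻¹] · [s⁻¹] = kg·m·s⁻²
The terms do not share a single dimension (kg·m·s⁻² vs kg·m·s⁻¹).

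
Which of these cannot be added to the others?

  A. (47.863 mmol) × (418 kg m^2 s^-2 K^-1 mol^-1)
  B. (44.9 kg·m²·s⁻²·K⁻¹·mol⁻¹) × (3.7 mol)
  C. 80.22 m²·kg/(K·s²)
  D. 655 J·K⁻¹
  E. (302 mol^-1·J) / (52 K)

Work out the base dimensions of each:
  A. [mol] · [kg·m²·s⁻²·K⁻¹·mol⁻¹] = kg·m²·s⁻²·K⁻¹
  B. [kg·m²·s⁻²·K⁻¹·mol⁻¹] · [mol] = kg·m²·s⁻²·K⁻¹
  C. kg·m²·s⁻²·K⁻¹
  D. J·K⁻¹ = N·m·K⁻¹ = kg·m²·s⁻²·K⁻¹
  E. [kg·m²·s⁻²·mol⁻¹] / [K] = kg·m²·s⁻²·K⁻¹·mol⁻¹
All reduce to kg·m²·s⁻²·K⁻¹ except E., which is kg·m²·s⁻²·K⁻¹·mol⁻¹.

E.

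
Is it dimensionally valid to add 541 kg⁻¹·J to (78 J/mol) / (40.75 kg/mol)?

Yes

Work out the base dimensions of each:
  541 kg⁻¹·J:  J·kg⁻¹ = N·m·kg⁻¹ = m²·s⁻²
  (78 J/mol) / (40.75 kg/mol):  [kg·m²·s⁻²·mol⁻¹] / [kg·mol⁻¹] = m²·s⁻²
Both are m²·s⁻², so they have the same dimensions and can be added.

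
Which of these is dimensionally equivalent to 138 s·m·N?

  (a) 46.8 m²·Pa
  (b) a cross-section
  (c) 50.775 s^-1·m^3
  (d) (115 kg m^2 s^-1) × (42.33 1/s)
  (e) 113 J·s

Reference: N·m·s = kg·m·s⁻²·m·s = kg·m²·s⁻¹.
Each option:
  (a) Pa·m² = N·m⁻²·m² = kg·m·s⁻²
  (b) [cross-section] = m²
  (c) m³·s⁻¹
  (d) [kg·m²·s⁻¹] · [s⁻¹] = kg·m²·s⁻²
  (e) J·s = N·m·s = kg·m²·s⁻¹  ← same
Only (e) matches kg·m²·s⁻¹.

(e)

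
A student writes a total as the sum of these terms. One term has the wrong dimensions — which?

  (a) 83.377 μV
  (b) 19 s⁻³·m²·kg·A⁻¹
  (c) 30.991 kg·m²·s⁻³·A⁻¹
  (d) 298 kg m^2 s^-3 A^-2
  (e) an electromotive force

(d)

Work out the base dimensions of each:
  (a) V = J·C⁻¹ = kg·m²·s⁻³·A⁻¹
  (b) kg·m²·s⁻³·A⁻¹
  (c) kg·m²·s⁻³·A⁻¹
  (d) kg·m²·s⁻³·A⁻²
  (e) [electromotive force] = kg·m²·s⁻³·A⁻¹
All reduce to kg·m²·s⁻³·A⁻¹ except (d), which is kg·m²·s⁻³·A⁻².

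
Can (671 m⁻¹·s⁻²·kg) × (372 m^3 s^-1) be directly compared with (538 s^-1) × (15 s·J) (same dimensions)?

No

Expand each in SI base units:
  (671 m⁻¹·s⁻²·kg) × (372 m^3 s^-1):  [kg·m⁻¹·s⁻²] · [m³·s⁻¹] = kg·m²·s⁻³
  (538 s^-1) × (15 s·J):  [s⁻¹] · [kg·m²·s⁻¹] = kg·m²·s⁻²
kg·m²·s⁻³ ≠ kg·m²·s⁻², so they cannot be added.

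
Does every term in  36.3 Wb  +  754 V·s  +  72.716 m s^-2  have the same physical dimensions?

Work out the base dimensions of each:
  36.3 Wb:  Wb = V·s = kg·m²·s⁻²·A⁻¹
  754 V·s:  V·s = J·C⁻¹·s = kg·m²·s⁻²·A⁻¹
  72.716 m s^-2:  m·s⁻²
The terms do not share a single dimension (kg·m²·s⁻²·A⁻¹ vs m·s⁻²).

No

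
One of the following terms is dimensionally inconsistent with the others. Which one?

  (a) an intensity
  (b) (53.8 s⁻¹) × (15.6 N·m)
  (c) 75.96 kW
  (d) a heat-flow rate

Reduce each to base SI dimensions:
  (a) [intensity] = kg·s⁻³
  (b) [s⁻¹] · [kg·m²·s⁻²] = kg·m²·s⁻³
  (c) W = J·s⁻¹ = kg·m²·s⁻³
  (d) [heat-flow rate] = kg·m²·s⁻³
All reduce to kg·m²·s⁻³ except (a), which is kg·s⁻³.

(a)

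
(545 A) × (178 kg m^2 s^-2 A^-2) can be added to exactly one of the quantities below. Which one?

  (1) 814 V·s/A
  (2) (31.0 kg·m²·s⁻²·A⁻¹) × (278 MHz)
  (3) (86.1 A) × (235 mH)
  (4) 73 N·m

(3)

Reference: [A] · [kg·m²·s⁻²·A⁻²] = kg·m²·s⁻²·A⁻¹.
Each option:
  (1) V·s·A⁻¹ = J·C⁻¹·s·A⁻¹ = kg·m²·s⁻²·A⁻²
  (2) [kg·m²·s⁻²·A⁻¹] · [s⁻¹] = kg·m²·s⁻³·A⁻¹
  (3) [A] · [kg·m²·s⁻²·A⁻²] = kg·m²·s⁻²·A⁻¹  ← same
  (4) N·m = kg·m·s⁻²·m = kg·m²·s⁻²
Only (3) matches kg·m²·s⁻²·A⁻¹.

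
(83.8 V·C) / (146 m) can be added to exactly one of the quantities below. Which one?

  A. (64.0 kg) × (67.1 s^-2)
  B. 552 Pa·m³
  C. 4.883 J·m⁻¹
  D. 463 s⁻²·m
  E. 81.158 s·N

Reference: [kg·m²·s⁻²] / [m] = kg·m·s⁻².
Each option:
  A. [kg] · [s⁻²] = kg·s⁻²
  B. Pa·m³ = N·m⁻²·m³ = kg·m²·s⁻²
  C. J·m⁻¹ = N·m·m⁻¹ = kg·m·s⁻²  ← same
  D. m·s⁻²
  E. N·s = kg·m·s⁻²·s = kg·m·s⁻¹
Only C. matches kg·m·s⁻².

C.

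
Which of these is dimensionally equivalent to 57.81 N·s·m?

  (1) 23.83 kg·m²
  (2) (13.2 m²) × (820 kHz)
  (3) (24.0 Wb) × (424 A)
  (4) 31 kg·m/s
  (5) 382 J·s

Reference: N·m·s = kg·m·s⁻²·m·s = kg·m²·s⁻¹.
Each option:
  (1) kg·m²
  (2) [m²] · [s⁻¹] = m²·s⁻¹
  (3) [kg·m²·s⁻²·A⁻¹] · [A] = kg·m²·s⁻²
  (4) kg·m·s⁻¹
  (5) J·s = N·m·s = kg·m²·s⁻¹  ← same
Only (5) matches kg·m²·s⁻¹.

(5)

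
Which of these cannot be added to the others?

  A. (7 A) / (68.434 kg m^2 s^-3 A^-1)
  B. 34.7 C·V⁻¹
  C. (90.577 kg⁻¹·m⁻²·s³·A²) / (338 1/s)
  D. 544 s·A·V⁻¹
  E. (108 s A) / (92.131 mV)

A.

In SI base units:
  A. [A] / [kg·m²·s⁻³·A⁻¹] = kg⁻¹·m⁻²·s³·A²
  B. C·V⁻¹ = s·A·(J·C⁻¹)⁻¹ = kg⁻¹·m⁻²·s⁴·A²
  C. [kg⁻¹·m⁻²·s³·A²] / [s⁻¹] = kg⁻¹·m⁻²·s⁴·A²
  D. A·s·V⁻¹ = A·s·(J·C⁻¹)⁻¹ = kg⁻¹·m⁻²·s⁴·A²
  E. [s·A] / [kg·m²·s⁻³·A⁻¹] = kg⁻¹·m⁻²·s⁴·A²
All reduce to kg⁻¹·m⁻²·s⁴·A² except A., which is kg⁻¹·m⁻²·s³·A².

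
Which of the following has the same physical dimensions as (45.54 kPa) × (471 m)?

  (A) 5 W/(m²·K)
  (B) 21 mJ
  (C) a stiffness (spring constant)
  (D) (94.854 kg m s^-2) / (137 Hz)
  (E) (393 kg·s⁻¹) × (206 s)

(C)

Reference: [kg·m⁻¹·s⁻²] · [m] = kg·s⁻².
Each option:
  (A) W·m⁻²·K⁻¹ = J·s⁻¹·m⁻²·K⁻¹ = kg·s⁻³·K⁻¹
  (B) J = N·m = kg·m²·s⁻²
  (C) [stiffness (spring constant)] = kg·s⁻²  ← same
  (D) [kg·m·s⁻²] / [s⁻¹] = kg·m·s⁻¹
  (E) [kg·s⁻¹] · [s] = kg
Only (C) matches kg·s⁻².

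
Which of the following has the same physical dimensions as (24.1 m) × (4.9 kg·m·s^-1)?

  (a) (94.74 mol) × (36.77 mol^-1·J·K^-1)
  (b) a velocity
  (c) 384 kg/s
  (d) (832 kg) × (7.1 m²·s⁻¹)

Reference: [m] · [kg·m·s⁻¹] = kg·m²·s⁻¹.
Each option:
  (a) [mol] · [kg·m²·s⁻²·K⁻¹·mol⁻¹] = kg·m²·s⁻²·K⁻¹
  (b) [velocity] = m·s⁻¹
  (c) kg·s⁻¹
  (d) [kg] · [m²·s⁻¹] = kg·m²·s⁻¹  ← same
Only (d) matches kg·m²·s⁻¹.

(d)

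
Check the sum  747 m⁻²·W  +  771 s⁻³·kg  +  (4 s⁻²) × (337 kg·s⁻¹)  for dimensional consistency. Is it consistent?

Yes

Reduce each to base SI dimensions:
  747 m⁻²·W:  W·m⁻² = J·s⁻¹·m⁻² = kg·s⁻³
  771 s⁻³·kg:  kg·s⁻³
  (4 s⁻²) × (337 kg·s⁻¹):  [s⁻²] · [kg·s⁻¹] = kg·s⁻³
Every term reduces to kg·s⁻³.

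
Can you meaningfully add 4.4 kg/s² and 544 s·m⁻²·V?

No

Expand each in SI base units:
  4.4 kg/s²:  kg·s⁻²
  544 s·m⁻²·V:  V·s·m⁻² = J·C⁻¹·s·m⁻² = kg·s⁻²·A⁻¹
kg·s⁻² ≠ kg·s⁻²·A⁻¹, so they cannot be added.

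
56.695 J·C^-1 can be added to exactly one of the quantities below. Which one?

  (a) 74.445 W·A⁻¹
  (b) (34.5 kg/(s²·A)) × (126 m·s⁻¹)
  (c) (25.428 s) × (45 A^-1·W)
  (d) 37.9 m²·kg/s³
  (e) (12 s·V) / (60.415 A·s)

(a)

Reference: J·C⁻¹ = N·m·(s·A)⁻¹ = kg·m²·s⁻³·A⁻¹.
Each option:
  (a) W·A⁻¹ = J·s⁻¹·A⁻¹ = kg·m²·s⁻³·A⁻¹  ← same
  (b) [kg·s⁻²·A⁻¹] · [m·s⁻¹] = kg·m·s⁻³·A⁻¹
  (c) [s] · [kg·m²·s⁻³·A⁻¹] = kg·m²·s⁻²·A⁻¹
  (d) kg·m²·s⁻³
  (e) [kg·m²·s⁻²·A⁻¹] / [s·A] = kg·m²·s⁻³·A⁻²
Only (a) matches kg·m²·s⁻³·A⁻¹.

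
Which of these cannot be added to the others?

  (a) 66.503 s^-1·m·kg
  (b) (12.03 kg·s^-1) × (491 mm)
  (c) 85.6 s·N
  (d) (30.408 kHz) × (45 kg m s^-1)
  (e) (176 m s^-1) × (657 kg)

(d)

Dimensions:
  (a) kg·m·s⁻¹
  (b) [kg·s⁻¹] · [m] = kg·m·s⁻¹
  (c) N·s = kg·m·s⁻²·s = kg·m·s⁻¹
  (d) [s⁻¹] · [kg·m·s⁻¹] = kg·m·s⁻²
  (e) [m·s⁻¹] · [kg] = kg·m·s⁻¹
All reduce to kg·m·s⁻¹ except (d), which is kg·m·s⁻².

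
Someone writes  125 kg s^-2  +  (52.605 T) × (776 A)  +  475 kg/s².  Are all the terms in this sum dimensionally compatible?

Yes

Work out the base dimensions of each:
  125 kg s^-2:  kg·s⁻²
  (52.605 T) × (776 A):  [kg·s⁻²·A⁻¹] · [A] = kg·s⁻²
  475 kg/s²:  kg·s⁻²
Every term reduces to kg·s⁻².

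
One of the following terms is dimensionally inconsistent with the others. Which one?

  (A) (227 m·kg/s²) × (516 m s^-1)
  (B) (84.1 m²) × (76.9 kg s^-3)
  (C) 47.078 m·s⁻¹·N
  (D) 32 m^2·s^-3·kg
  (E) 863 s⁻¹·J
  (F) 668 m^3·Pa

Reduce each to base SI dimensions:
  (A) [kg·m·s⁻²] · [m·s⁻¹] = kg·m²·s⁻³
  (B) [m²] · [kg·s⁻³] = kg·m²·s⁻³
  (C) N·m·s⁻¹ = kg·m·s⁻²·m·s⁻¹ = kg·m²·s⁻³
  (D) kg·m²·s⁻³
  (E) J·s⁻¹ = N·m·s⁻¹ = kg·m²·s⁻³
  (F) Pa·m³ = N·m⁻²·m³ = kg·m²·s⁻²
All reduce to kg·m²·s⁻³ except (F), which is kg·m²·s⁻².

(F)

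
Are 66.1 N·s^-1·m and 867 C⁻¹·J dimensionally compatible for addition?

No

Work out the base dimensions of each:
  66.1 N·s^-1·m:  N·m·s⁻¹ = kg·m·s⁻²·m·s⁻¹ = kg·m²·s⁻³
  867 C⁻¹·J:  J·C⁻¹ = N·m·(s·A)⁻¹ = kg·m²·s⁻³·A⁻¹
kg·m²·s⁻³ ≠ kg·m²·s⁻³·A⁻¹, so they cannot be added.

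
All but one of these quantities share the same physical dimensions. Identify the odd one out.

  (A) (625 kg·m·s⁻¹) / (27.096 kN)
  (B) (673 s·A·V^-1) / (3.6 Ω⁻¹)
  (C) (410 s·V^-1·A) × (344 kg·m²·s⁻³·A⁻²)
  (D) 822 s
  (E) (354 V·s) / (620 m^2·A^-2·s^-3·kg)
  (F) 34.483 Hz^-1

(E)

In SI base units:
  (A) [kg·m·s⁻¹] / [kg·m·s⁻²] = s
  (B) [kg⁻¹·m⁻²·s⁴·A²] / [kg⁻¹·m⁻²·s³·A²] = s
  (C) [kg⁻¹·m⁻²·s⁴·A²] · [kg·m²·s⁻³·A⁻²] = s
  (D) s
  (E) [kg·m²·s⁻²·A⁻¹] / [kg·m²·s⁻³·A⁻²] = s·A
  (F) Hz⁻¹ = (s⁻¹)⁻¹ = s
All reduce to s except (E), which is s·A.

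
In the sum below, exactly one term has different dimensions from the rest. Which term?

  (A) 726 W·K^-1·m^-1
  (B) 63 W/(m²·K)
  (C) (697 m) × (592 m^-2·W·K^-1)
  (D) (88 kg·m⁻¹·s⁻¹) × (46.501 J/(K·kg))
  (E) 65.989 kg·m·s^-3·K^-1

Expand each in SI base units:
  (A) W·m⁻¹·K⁻¹ = J·s⁻¹·m⁻¹·K⁻¹ = kg·m·s⁻³·K⁻¹
  (B) W·m⁻²·K⁻¹ = J·s⁻¹·m⁻²·K⁻¹ = kg·s⁻³·K⁻¹
  (C) [m] · [kg·s⁻³·K⁻¹] = kg·m·s⁻³·K⁻¹
  (D) [kg·m⁻¹·s⁻¹] · [m²·s⁻²·K⁻¹] = kg·m·s⁻³·K⁻¹
  (E) kg·m·s⁻³·K⁻¹
All reduce to kg·m·s⁻³·K⁻¹ except (B), which is kg·s⁻³·K⁻¹.

(B)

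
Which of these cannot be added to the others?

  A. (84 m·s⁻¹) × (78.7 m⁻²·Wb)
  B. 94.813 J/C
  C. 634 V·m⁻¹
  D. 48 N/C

B.

Work out the base dimensions of each:
  A. [m·s⁻¹] · [kg·s⁻²·A⁻¹] = kg·m·s⁻³·A⁻¹
  B. J·C⁻¹ = N·m·(s·A)⁻¹ = kg·m²·s⁻³·A⁻¹
  C. V·m⁻¹ = J·C⁻¹·m⁻¹ = kg·m·s⁻³·A⁻¹
  D. N·C⁻¹ = kg·m·s⁻²·(s·A)⁻¹ = kg·m·s⁻³·A⁻¹
All reduce to kg·m·s⁻³·A⁻¹ except B., which is kg·m²·s⁻³·A⁻¹.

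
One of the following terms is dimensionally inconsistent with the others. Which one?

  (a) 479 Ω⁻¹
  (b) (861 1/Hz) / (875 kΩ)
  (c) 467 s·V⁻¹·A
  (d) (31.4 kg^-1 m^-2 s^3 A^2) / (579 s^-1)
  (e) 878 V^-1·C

Dimensions:
  (a) Ω⁻¹ = (V·A⁻¹)⁻¹ = kg⁻¹·m⁻²·s³·A²
  (b) [s] / [kg·m²·s⁻³·A⁻²] = kg⁻¹·m⁻²·s⁴·A²
  (c) A·s·V⁻¹ = A·s·(J·C⁻¹)⁻¹ = kg⁻¹·m⁻²·s⁴·A²
  (d) [kg⁻¹·m⁻²·s³·A²] / [s⁻¹] = kg⁻¹·m⁻²·s⁴·A²
  (e) C·V⁻¹ = s·A·(J·C⁻¹)⁻¹ = kg⁻¹·m⁻²·s⁴·A²
All reduce to kg⁻¹·m⁻²·s⁴·A² except (a), which is kg⁻¹·m⁻²·s³·A².

(a)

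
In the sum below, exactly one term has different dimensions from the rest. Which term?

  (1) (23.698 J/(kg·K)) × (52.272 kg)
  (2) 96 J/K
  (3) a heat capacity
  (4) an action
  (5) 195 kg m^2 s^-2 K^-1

Reduce each to base SI dimensions:
  (1) [m²·s⁻²·K⁻¹] · [kg] = kg·m²·s⁻²·K⁻¹
  (2) J·K⁻¹ = N·m·K⁻¹ = kg·m²·s⁻²·K⁻¹
  (3) [heat capacity] = kg·m²·s⁻²·K⁻¹
  (4) [action] = kg·m²·s⁻¹
  (5) kg·m²·s⁻²·K⁻¹
All reduce to kg·m²·s⁻²·K⁻¹ except (4), which is kg·m²·s⁻¹.

(4)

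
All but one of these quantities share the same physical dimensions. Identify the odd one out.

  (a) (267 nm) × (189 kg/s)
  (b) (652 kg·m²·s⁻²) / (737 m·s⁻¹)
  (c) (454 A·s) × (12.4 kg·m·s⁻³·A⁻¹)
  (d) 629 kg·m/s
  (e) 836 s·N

Dimensions:
  (a) [m] · [kg·s⁻¹] = kg·m·s⁻¹
  (b) [kg·m²·s⁻²] / [m·s⁻¹] = kg·m·s⁻¹
  (c) [s·A] · [kg·m·s⁻³·A⁻¹] = kg·m·s⁻²
  (d) kg·m·s⁻¹
  (e) N·s = kg·m·s⁻²·s = kg·m·s⁻¹
All reduce to kg·m·s⁻¹ except (c), which is kg·m·s⁻².

(c)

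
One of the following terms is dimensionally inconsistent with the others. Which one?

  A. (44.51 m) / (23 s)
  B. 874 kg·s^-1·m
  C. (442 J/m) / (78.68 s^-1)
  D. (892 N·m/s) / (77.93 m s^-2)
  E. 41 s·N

A.

Reduce each to base SI dimensions:
  A. [m] / [s] = m·s⁻¹
  B. kg·m·s⁻¹
  C. [kg·m·s⁻²] / [s⁻¹] = kg·m·s⁻¹
  D. [kg·m²·s⁻³] / [m·s⁻²] = kg·m·s⁻¹
  E. N·s = kg·m·s⁻²·s = kg·m·s⁻¹
All reduce to kg·m·s⁻¹ except A., which is m·s⁻¹.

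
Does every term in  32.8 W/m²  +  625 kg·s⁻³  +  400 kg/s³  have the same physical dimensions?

Dimensions:
  32.8 W/m²:  W·m⁻² = J·s⁻¹·m⁻² = kg·s⁻³
  625 kg·s⁻³:  kg·s⁻³
  400 kg/s³:  kg·s⁻³
Every term reduces to kg·s⁻³.

Yes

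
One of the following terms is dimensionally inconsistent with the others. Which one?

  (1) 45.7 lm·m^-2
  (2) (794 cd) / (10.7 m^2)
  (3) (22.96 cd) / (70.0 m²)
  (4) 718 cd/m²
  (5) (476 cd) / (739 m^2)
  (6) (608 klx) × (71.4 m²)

(6)

Work out the base dimensions of each:
  (1) lm·m⁻² = cd·m⁻² = m⁻²·cd
  (2) [cd] / [m²] = m⁻²·cd
  (3) [cd] / [m²] = m⁻²·cd
  (4) cd·m⁻² = m⁻²·cd
  (5) [cd] / [m²] = m⁻²·cd
  (6) [m⁻²·cd] · [m²] = cd
All reduce to m⁻²·cd except (6), which is cd.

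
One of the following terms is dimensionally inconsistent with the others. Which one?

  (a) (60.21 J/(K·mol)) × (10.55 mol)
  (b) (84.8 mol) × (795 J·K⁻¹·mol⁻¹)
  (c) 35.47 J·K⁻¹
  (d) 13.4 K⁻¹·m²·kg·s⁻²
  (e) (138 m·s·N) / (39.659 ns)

(e)

Dimensions:
  (a) [kg·m²·s⁻²·K⁻¹·mol⁻¹] · [mol] = kg·m²·s⁻²·K⁻¹
  (b) [mol] · [kg·m²·s⁻²·K⁻¹·mol⁻¹] = kg·m²·s⁻²·K⁻¹
  (c) J·K⁻¹ = N·m·K⁻¹ = kg·m²·s⁻²·K⁻¹
  (d) kg·m²·s⁻²·K⁻¹
  (e) [kg·m²·s⁻¹] / [s] = kg·m²·s⁻²
All reduce to kg·m²·s⁻²·K⁻¹ except (e), which is kg·m²·s⁻².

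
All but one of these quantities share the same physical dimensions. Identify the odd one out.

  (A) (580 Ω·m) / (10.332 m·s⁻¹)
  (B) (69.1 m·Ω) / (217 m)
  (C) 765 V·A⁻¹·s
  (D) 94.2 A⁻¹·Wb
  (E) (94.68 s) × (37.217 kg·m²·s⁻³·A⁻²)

In SI base units:
  (A) [kg·m³·s⁻³·A⁻²] / [m·s⁻¹] = kg·m²·s⁻²·A⁻²
  (B) [kg·m³·s⁻³·A⁻²] / [m] = kg·m²·s⁻³·A⁻²
  (C) V·s·A⁻¹ = J·C⁻¹·s·A⁻¹ = kg·m²·s⁻²·A⁻²
  (D) Wb·A⁻¹ = V·s·A⁻¹ = kg·m²·s⁻²·A⁻²
  (E) [s] · [kg·m²·s⁻³·A⁻²] = kg·m²·s⁻²·A⁻²
All reduce to kg·m²·s⁻²·A⁻² except (B), which is kg·m²·s⁻³·A⁻².

(B)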